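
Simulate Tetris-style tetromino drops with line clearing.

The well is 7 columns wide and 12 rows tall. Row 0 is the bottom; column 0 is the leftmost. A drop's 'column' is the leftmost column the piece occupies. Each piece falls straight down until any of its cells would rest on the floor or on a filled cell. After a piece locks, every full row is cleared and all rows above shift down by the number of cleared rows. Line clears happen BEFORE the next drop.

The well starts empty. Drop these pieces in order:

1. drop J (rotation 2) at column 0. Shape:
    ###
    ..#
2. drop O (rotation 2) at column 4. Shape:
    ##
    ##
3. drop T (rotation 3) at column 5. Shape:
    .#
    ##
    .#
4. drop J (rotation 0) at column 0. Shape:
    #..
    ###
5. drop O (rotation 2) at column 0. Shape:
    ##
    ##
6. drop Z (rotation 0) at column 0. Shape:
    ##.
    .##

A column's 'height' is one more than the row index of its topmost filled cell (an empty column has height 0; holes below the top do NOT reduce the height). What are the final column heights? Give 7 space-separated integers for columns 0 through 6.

Drop 1: J rot2 at col 0 lands with bottom-row=0; cleared 0 line(s) (total 0); column heights now [2 2 2 0 0 0 0], max=2
Drop 2: O rot2 at col 4 lands with bottom-row=0; cleared 0 line(s) (total 0); column heights now [2 2 2 0 2 2 0], max=2
Drop 3: T rot3 at col 5 lands with bottom-row=1; cleared 0 line(s) (total 0); column heights now [2 2 2 0 2 3 4], max=4
Drop 4: J rot0 at col 0 lands with bottom-row=2; cleared 0 line(s) (total 0); column heights now [4 3 3 0 2 3 4], max=4
Drop 5: O rot2 at col 0 lands with bottom-row=4; cleared 0 line(s) (total 0); column heights now [6 6 3 0 2 3 4], max=6
Drop 6: Z rot0 at col 0 lands with bottom-row=6; cleared 0 line(s) (total 0); column heights now [8 8 7 0 2 3 4], max=8

Answer: 8 8 7 0 2 3 4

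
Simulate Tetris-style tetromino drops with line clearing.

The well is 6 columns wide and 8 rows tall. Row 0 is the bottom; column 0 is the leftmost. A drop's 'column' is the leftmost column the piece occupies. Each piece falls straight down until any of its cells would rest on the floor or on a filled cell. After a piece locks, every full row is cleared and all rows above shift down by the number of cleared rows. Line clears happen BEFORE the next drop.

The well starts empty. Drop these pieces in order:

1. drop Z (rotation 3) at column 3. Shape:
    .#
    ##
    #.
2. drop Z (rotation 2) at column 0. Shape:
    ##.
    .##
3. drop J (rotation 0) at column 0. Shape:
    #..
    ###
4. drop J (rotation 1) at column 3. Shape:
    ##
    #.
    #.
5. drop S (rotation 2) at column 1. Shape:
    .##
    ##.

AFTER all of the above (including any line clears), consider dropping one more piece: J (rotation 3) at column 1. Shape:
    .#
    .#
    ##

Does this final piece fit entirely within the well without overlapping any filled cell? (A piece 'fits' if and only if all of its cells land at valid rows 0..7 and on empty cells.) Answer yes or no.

Drop 1: Z rot3 at col 3 lands with bottom-row=0; cleared 0 line(s) (total 0); column heights now [0 0 0 2 3 0], max=3
Drop 2: Z rot2 at col 0 lands with bottom-row=0; cleared 0 line(s) (total 0); column heights now [2 2 1 2 3 0], max=3
Drop 3: J rot0 at col 0 lands with bottom-row=2; cleared 0 line(s) (total 0); column heights now [4 3 3 2 3 0], max=4
Drop 4: J rot1 at col 3 lands with bottom-row=2; cleared 0 line(s) (total 0); column heights now [4 3 3 5 5 0], max=5
Drop 5: S rot2 at col 1 lands with bottom-row=4; cleared 0 line(s) (total 0); column heights now [4 5 6 6 5 0], max=6
Test piece J rot3 at col 1 (width 2): heights before test = [4 5 6 6 5 0]; fits = False

Answer: no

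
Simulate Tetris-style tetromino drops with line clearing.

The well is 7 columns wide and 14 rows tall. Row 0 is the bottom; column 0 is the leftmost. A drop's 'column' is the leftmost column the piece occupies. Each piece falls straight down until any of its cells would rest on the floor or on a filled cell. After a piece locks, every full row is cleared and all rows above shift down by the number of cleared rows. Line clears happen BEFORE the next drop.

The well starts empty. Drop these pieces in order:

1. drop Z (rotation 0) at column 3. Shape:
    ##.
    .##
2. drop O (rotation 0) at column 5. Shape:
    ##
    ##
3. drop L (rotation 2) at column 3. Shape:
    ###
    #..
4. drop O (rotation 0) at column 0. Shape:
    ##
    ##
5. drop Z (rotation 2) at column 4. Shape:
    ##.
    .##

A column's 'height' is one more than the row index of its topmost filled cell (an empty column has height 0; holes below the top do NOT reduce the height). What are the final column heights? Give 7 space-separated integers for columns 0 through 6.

Answer: 2 2 0 4 6 6 5

Derivation:
Drop 1: Z rot0 at col 3 lands with bottom-row=0; cleared 0 line(s) (total 0); column heights now [0 0 0 2 2 1 0], max=2
Drop 2: O rot0 at col 5 lands with bottom-row=1; cleared 0 line(s) (total 0); column heights now [0 0 0 2 2 3 3], max=3
Drop 3: L rot2 at col 3 lands with bottom-row=2; cleared 0 line(s) (total 0); column heights now [0 0 0 4 4 4 3], max=4
Drop 4: O rot0 at col 0 lands with bottom-row=0; cleared 0 line(s) (total 0); column heights now [2 2 0 4 4 4 3], max=4
Drop 5: Z rot2 at col 4 lands with bottom-row=4; cleared 0 line(s) (total 0); column heights now [2 2 0 4 6 6 5], max=6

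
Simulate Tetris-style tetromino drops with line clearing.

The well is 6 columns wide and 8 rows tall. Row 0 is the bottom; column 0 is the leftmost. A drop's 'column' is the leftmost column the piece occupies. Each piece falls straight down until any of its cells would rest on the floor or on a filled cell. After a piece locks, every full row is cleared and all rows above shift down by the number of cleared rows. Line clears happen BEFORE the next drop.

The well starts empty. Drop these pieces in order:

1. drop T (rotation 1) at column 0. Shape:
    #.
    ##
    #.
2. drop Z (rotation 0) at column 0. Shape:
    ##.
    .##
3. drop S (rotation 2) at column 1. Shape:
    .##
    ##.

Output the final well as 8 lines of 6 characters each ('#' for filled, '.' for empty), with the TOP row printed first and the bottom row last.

Answer: ......
......
..##..
.##...
##....
###...
##....
#.....

Derivation:
Drop 1: T rot1 at col 0 lands with bottom-row=0; cleared 0 line(s) (total 0); column heights now [3 2 0 0 0 0], max=3
Drop 2: Z rot0 at col 0 lands with bottom-row=2; cleared 0 line(s) (total 0); column heights now [4 4 3 0 0 0], max=4
Drop 3: S rot2 at col 1 lands with bottom-row=4; cleared 0 line(s) (total 0); column heights now [4 5 6 6 0 0], max=6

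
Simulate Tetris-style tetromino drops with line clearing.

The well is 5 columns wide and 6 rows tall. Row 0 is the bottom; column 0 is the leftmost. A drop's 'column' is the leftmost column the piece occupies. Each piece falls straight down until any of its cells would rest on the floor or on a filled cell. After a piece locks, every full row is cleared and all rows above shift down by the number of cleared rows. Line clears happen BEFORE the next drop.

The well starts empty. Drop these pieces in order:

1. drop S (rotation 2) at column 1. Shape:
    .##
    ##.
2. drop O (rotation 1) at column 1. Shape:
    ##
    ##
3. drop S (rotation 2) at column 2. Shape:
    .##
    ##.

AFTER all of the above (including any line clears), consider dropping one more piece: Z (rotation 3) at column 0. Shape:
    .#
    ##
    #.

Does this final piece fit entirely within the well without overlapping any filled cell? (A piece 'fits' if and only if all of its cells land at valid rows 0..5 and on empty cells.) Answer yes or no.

Answer: yes

Derivation:
Drop 1: S rot2 at col 1 lands with bottom-row=0; cleared 0 line(s) (total 0); column heights now [0 1 2 2 0], max=2
Drop 2: O rot1 at col 1 lands with bottom-row=2; cleared 0 line(s) (total 0); column heights now [0 4 4 2 0], max=4
Drop 3: S rot2 at col 2 lands with bottom-row=4; cleared 0 line(s) (total 0); column heights now [0 4 5 6 6], max=6
Test piece Z rot3 at col 0 (width 2): heights before test = [0 4 5 6 6]; fits = True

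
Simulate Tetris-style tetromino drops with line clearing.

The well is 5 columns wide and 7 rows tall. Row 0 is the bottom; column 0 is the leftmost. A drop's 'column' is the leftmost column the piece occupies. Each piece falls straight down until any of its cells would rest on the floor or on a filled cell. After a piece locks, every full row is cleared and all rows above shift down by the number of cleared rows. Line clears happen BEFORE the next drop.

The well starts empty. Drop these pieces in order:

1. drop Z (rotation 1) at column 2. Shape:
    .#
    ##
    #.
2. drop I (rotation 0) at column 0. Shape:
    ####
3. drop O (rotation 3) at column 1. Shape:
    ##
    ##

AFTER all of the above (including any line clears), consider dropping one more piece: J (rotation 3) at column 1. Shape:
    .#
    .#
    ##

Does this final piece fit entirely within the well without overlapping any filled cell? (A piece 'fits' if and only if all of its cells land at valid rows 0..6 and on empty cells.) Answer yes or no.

Answer: no

Derivation:
Drop 1: Z rot1 at col 2 lands with bottom-row=0; cleared 0 line(s) (total 0); column heights now [0 0 2 3 0], max=3
Drop 2: I rot0 at col 0 lands with bottom-row=3; cleared 0 line(s) (total 0); column heights now [4 4 4 4 0], max=4
Drop 3: O rot3 at col 1 lands with bottom-row=4; cleared 0 line(s) (total 0); column heights now [4 6 6 4 0], max=6
Test piece J rot3 at col 1 (width 2): heights before test = [4 6 6 4 0]; fits = False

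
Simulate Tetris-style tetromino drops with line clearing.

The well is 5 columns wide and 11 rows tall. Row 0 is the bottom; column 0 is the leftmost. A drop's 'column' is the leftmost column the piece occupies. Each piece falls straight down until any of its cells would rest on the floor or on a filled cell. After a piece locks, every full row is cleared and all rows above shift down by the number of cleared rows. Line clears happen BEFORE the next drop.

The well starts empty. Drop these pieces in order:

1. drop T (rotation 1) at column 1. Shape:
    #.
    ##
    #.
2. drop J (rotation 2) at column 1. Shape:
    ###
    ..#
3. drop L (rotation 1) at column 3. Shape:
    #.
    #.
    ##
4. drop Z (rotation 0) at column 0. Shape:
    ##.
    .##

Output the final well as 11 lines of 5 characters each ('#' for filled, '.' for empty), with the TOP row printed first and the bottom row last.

Drop 1: T rot1 at col 1 lands with bottom-row=0; cleared 0 line(s) (total 0); column heights now [0 3 2 0 0], max=3
Drop 2: J rot2 at col 1 lands with bottom-row=2; cleared 0 line(s) (total 0); column heights now [0 4 4 4 0], max=4
Drop 3: L rot1 at col 3 lands with bottom-row=4; cleared 0 line(s) (total 0); column heights now [0 4 4 7 5], max=7
Drop 4: Z rot0 at col 0 lands with bottom-row=4; cleared 0 line(s) (total 0); column heights now [6 6 5 7 5], max=7

Answer: .....
.....
.....
.....
...#.
##.#.
.####
.###.
.#.#.
.##..
.#...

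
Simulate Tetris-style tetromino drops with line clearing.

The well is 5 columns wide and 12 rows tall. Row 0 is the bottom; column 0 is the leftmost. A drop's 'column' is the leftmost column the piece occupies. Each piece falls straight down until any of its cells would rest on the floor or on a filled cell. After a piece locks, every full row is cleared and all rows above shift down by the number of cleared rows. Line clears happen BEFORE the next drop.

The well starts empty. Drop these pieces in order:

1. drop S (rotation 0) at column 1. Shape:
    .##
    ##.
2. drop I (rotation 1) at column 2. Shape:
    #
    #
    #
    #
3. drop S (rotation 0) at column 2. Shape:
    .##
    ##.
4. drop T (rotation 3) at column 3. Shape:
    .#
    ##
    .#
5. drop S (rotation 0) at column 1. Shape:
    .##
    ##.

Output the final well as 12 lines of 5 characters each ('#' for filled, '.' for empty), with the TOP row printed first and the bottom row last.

Drop 1: S rot0 at col 1 lands with bottom-row=0; cleared 0 line(s) (total 0); column heights now [0 1 2 2 0], max=2
Drop 2: I rot1 at col 2 lands with bottom-row=2; cleared 0 line(s) (total 0); column heights now [0 1 6 2 0], max=6
Drop 3: S rot0 at col 2 lands with bottom-row=6; cleared 0 line(s) (total 0); column heights now [0 1 7 8 8], max=8
Drop 4: T rot3 at col 3 lands with bottom-row=8; cleared 0 line(s) (total 0); column heights now [0 1 7 10 11], max=11
Drop 5: S rot0 at col 1 lands with bottom-row=9; cleared 0 line(s) (total 0); column heights now [0 10 11 11 11], max=11

Answer: .....
..###
.####
....#
...##
..##.
..#..
..#..
..#..
..#..
..##.
.##..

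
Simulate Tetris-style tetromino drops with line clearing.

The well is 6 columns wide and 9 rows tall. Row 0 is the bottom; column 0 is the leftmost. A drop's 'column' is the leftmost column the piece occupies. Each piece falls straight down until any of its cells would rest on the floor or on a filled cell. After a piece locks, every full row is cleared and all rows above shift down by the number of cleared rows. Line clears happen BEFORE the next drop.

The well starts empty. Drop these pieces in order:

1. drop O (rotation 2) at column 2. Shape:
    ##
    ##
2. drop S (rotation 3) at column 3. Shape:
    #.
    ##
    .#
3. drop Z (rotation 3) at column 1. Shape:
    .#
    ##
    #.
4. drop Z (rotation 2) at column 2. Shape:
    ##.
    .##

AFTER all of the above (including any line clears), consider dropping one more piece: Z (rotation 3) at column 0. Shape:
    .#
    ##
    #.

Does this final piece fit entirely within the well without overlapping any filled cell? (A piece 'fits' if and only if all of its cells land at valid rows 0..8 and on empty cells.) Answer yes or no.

Drop 1: O rot2 at col 2 lands with bottom-row=0; cleared 0 line(s) (total 0); column heights now [0 0 2 2 0 0], max=2
Drop 2: S rot3 at col 3 lands with bottom-row=1; cleared 0 line(s) (total 0); column heights now [0 0 2 4 3 0], max=4
Drop 3: Z rot3 at col 1 lands with bottom-row=1; cleared 0 line(s) (total 0); column heights now [0 3 4 4 3 0], max=4
Drop 4: Z rot2 at col 2 lands with bottom-row=4; cleared 0 line(s) (total 0); column heights now [0 3 6 6 5 0], max=6
Test piece Z rot3 at col 0 (width 2): heights before test = [0 3 6 6 5 0]; fits = True

Answer: yes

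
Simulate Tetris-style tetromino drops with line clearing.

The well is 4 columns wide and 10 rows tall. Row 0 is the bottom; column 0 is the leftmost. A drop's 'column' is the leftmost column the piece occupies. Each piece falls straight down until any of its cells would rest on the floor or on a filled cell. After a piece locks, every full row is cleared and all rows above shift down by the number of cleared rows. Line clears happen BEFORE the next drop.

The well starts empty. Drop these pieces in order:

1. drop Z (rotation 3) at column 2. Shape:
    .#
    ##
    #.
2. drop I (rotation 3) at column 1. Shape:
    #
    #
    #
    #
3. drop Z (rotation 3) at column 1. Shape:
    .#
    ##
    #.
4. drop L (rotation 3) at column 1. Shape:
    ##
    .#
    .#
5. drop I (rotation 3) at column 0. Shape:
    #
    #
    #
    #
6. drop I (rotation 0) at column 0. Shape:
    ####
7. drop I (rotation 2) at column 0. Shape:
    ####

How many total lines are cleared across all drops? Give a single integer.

Drop 1: Z rot3 at col 2 lands with bottom-row=0; cleared 0 line(s) (total 0); column heights now [0 0 2 3], max=3
Drop 2: I rot3 at col 1 lands with bottom-row=0; cleared 0 line(s) (total 0); column heights now [0 4 2 3], max=4
Drop 3: Z rot3 at col 1 lands with bottom-row=4; cleared 0 line(s) (total 0); column heights now [0 6 7 3], max=7
Drop 4: L rot3 at col 1 lands with bottom-row=7; cleared 0 line(s) (total 0); column heights now [0 10 10 3], max=10
Drop 5: I rot3 at col 0 lands with bottom-row=0; cleared 1 line(s) (total 1); column heights now [3 9 9 2], max=9
Drop 6: I rot0 at col 0 lands with bottom-row=9; cleared 1 line(s) (total 2); column heights now [3 9 9 2], max=9
Drop 7: I rot2 at col 0 lands with bottom-row=9; cleared 1 line(s) (total 3); column heights now [3 9 9 2], max=9

Answer: 3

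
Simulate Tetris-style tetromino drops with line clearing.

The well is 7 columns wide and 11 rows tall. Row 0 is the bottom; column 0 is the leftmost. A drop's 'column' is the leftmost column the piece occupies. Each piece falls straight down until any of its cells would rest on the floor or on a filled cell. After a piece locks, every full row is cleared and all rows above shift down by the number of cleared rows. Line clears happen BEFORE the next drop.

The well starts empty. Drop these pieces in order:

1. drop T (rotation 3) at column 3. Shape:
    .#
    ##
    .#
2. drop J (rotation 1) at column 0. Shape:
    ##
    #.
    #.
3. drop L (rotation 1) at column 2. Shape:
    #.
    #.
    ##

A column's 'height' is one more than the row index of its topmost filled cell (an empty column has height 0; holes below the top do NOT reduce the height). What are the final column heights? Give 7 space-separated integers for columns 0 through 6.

Answer: 3 3 5 3 3 0 0

Derivation:
Drop 1: T rot3 at col 3 lands with bottom-row=0; cleared 0 line(s) (total 0); column heights now [0 0 0 2 3 0 0], max=3
Drop 2: J rot1 at col 0 lands with bottom-row=0; cleared 0 line(s) (total 0); column heights now [3 3 0 2 3 0 0], max=3
Drop 3: L rot1 at col 2 lands with bottom-row=2; cleared 0 line(s) (total 0); column heights now [3 3 5 3 3 0 0], max=5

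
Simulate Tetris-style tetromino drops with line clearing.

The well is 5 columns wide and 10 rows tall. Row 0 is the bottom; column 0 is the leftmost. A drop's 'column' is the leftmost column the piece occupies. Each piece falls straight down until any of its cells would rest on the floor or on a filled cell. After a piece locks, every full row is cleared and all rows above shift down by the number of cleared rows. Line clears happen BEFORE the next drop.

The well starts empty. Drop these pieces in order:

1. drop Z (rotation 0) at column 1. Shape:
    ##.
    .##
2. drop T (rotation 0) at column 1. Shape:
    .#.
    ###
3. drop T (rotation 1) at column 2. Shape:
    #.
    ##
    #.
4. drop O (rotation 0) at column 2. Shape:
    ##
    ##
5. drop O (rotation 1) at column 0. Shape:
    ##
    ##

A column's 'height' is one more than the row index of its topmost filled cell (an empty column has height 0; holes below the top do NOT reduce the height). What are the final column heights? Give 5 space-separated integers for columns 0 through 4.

Answer: 5 5 9 9 0

Derivation:
Drop 1: Z rot0 at col 1 lands with bottom-row=0; cleared 0 line(s) (total 0); column heights now [0 2 2 1 0], max=2
Drop 2: T rot0 at col 1 lands with bottom-row=2; cleared 0 line(s) (total 0); column heights now [0 3 4 3 0], max=4
Drop 3: T rot1 at col 2 lands with bottom-row=4; cleared 0 line(s) (total 0); column heights now [0 3 7 6 0], max=7
Drop 4: O rot0 at col 2 lands with bottom-row=7; cleared 0 line(s) (total 0); column heights now [0 3 9 9 0], max=9
Drop 5: O rot1 at col 0 lands with bottom-row=3; cleared 0 line(s) (total 0); column heights now [5 5 9 9 0], max=9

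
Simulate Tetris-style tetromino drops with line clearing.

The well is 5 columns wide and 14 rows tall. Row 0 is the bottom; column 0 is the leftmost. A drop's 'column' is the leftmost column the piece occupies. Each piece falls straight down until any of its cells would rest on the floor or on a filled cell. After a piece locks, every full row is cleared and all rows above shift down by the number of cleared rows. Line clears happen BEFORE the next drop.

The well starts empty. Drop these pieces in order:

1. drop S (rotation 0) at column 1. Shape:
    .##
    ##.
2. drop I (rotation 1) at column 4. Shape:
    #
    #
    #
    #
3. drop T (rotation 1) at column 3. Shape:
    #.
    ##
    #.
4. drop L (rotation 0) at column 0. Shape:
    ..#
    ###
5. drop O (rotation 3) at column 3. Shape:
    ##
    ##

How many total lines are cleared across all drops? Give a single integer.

Answer: 0

Derivation:
Drop 1: S rot0 at col 1 lands with bottom-row=0; cleared 0 line(s) (total 0); column heights now [0 1 2 2 0], max=2
Drop 2: I rot1 at col 4 lands with bottom-row=0; cleared 0 line(s) (total 0); column heights now [0 1 2 2 4], max=4
Drop 3: T rot1 at col 3 lands with bottom-row=3; cleared 0 line(s) (total 0); column heights now [0 1 2 6 5], max=6
Drop 4: L rot0 at col 0 lands with bottom-row=2; cleared 0 line(s) (total 0); column heights now [3 3 4 6 5], max=6
Drop 5: O rot3 at col 3 lands with bottom-row=6; cleared 0 line(s) (total 0); column heights now [3 3 4 8 8], max=8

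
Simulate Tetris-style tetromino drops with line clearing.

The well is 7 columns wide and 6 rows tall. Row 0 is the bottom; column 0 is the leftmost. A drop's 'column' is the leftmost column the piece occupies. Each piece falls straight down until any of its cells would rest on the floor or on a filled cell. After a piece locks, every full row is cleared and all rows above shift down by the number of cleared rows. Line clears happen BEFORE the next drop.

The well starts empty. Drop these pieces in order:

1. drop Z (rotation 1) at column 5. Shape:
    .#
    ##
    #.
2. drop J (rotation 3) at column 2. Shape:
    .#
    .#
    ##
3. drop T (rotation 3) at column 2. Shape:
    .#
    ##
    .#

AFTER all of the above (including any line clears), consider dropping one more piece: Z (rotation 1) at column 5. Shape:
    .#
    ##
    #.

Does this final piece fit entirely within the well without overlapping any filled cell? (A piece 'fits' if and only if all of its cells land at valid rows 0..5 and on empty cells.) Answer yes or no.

Answer: yes

Derivation:
Drop 1: Z rot1 at col 5 lands with bottom-row=0; cleared 0 line(s) (total 0); column heights now [0 0 0 0 0 2 3], max=3
Drop 2: J rot3 at col 2 lands with bottom-row=0; cleared 0 line(s) (total 0); column heights now [0 0 1 3 0 2 3], max=3
Drop 3: T rot3 at col 2 lands with bottom-row=3; cleared 0 line(s) (total 0); column heights now [0 0 5 6 0 2 3], max=6
Test piece Z rot1 at col 5 (width 2): heights before test = [0 0 5 6 0 2 3]; fits = True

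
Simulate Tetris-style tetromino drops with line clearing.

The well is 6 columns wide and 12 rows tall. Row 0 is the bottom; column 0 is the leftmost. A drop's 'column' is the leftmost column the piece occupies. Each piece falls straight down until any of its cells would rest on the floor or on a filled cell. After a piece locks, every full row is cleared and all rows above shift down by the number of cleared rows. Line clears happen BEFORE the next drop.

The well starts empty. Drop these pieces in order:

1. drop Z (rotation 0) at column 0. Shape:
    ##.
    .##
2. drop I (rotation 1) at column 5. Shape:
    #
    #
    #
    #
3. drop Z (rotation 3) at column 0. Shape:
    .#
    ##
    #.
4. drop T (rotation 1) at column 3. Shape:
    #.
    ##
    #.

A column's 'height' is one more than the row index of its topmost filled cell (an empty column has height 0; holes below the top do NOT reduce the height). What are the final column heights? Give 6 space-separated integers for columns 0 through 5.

Answer: 4 5 1 3 2 4

Derivation:
Drop 1: Z rot0 at col 0 lands with bottom-row=0; cleared 0 line(s) (total 0); column heights now [2 2 1 0 0 0], max=2
Drop 2: I rot1 at col 5 lands with bottom-row=0; cleared 0 line(s) (total 0); column heights now [2 2 1 0 0 4], max=4
Drop 3: Z rot3 at col 0 lands with bottom-row=2; cleared 0 line(s) (total 0); column heights now [4 5 1 0 0 4], max=5
Drop 4: T rot1 at col 3 lands with bottom-row=0; cleared 0 line(s) (total 0); column heights now [4 5 1 3 2 4], max=5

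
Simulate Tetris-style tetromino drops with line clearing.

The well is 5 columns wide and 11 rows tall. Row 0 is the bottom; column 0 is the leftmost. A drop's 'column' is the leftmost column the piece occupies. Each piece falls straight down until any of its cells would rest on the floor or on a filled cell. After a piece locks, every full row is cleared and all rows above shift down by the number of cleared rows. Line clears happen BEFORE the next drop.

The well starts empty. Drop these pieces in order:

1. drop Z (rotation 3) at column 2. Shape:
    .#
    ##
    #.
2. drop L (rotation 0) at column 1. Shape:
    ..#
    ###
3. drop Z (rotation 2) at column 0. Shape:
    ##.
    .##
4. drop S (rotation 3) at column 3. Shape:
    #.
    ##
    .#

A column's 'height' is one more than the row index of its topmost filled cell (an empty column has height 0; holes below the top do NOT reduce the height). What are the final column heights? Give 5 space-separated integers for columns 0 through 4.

Answer: 6 6 5 7 6

Derivation:
Drop 1: Z rot3 at col 2 lands with bottom-row=0; cleared 0 line(s) (total 0); column heights now [0 0 2 3 0], max=3
Drop 2: L rot0 at col 1 lands with bottom-row=3; cleared 0 line(s) (total 0); column heights now [0 4 4 5 0], max=5
Drop 3: Z rot2 at col 0 lands with bottom-row=4; cleared 0 line(s) (total 0); column heights now [6 6 5 5 0], max=6
Drop 4: S rot3 at col 3 lands with bottom-row=4; cleared 0 line(s) (total 0); column heights now [6 6 5 7 6], max=7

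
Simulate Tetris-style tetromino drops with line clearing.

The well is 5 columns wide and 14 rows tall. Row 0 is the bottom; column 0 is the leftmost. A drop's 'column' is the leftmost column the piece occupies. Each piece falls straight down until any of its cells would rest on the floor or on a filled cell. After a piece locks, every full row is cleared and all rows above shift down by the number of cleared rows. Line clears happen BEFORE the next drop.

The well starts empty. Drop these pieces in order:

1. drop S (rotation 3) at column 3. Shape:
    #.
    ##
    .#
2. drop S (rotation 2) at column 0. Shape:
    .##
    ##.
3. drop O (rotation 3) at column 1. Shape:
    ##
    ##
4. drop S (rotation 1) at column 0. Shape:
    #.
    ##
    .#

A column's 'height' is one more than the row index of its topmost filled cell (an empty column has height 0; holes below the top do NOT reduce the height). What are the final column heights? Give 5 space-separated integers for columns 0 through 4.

Drop 1: S rot3 at col 3 lands with bottom-row=0; cleared 0 line(s) (total 0); column heights now [0 0 0 3 2], max=3
Drop 2: S rot2 at col 0 lands with bottom-row=0; cleared 0 line(s) (total 0); column heights now [1 2 2 3 2], max=3
Drop 3: O rot3 at col 1 lands with bottom-row=2; cleared 0 line(s) (total 0); column heights now [1 4 4 3 2], max=4
Drop 4: S rot1 at col 0 lands with bottom-row=4; cleared 0 line(s) (total 0); column heights now [7 6 4 3 2], max=7

Answer: 7 6 4 3 2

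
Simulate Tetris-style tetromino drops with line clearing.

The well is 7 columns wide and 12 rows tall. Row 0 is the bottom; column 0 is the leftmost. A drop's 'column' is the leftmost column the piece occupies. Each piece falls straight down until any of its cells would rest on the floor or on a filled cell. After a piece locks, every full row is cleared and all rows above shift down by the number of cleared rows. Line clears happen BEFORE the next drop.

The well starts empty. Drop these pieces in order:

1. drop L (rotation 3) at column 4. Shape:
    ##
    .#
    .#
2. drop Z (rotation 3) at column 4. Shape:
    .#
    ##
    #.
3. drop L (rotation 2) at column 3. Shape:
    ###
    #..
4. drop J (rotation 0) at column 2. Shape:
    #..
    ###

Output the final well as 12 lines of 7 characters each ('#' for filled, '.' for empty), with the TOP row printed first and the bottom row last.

Answer: .......
.......
.......
..#....
..###..
...###.
...#.#.
....##.
....#..
....##.
.....#.
.....#.

Derivation:
Drop 1: L rot3 at col 4 lands with bottom-row=0; cleared 0 line(s) (total 0); column heights now [0 0 0 0 3 3 0], max=3
Drop 2: Z rot3 at col 4 lands with bottom-row=3; cleared 0 line(s) (total 0); column heights now [0 0 0 0 5 6 0], max=6
Drop 3: L rot2 at col 3 lands with bottom-row=5; cleared 0 line(s) (total 0); column heights now [0 0 0 7 7 7 0], max=7
Drop 4: J rot0 at col 2 lands with bottom-row=7; cleared 0 line(s) (total 0); column heights now [0 0 9 8 8 7 0], max=9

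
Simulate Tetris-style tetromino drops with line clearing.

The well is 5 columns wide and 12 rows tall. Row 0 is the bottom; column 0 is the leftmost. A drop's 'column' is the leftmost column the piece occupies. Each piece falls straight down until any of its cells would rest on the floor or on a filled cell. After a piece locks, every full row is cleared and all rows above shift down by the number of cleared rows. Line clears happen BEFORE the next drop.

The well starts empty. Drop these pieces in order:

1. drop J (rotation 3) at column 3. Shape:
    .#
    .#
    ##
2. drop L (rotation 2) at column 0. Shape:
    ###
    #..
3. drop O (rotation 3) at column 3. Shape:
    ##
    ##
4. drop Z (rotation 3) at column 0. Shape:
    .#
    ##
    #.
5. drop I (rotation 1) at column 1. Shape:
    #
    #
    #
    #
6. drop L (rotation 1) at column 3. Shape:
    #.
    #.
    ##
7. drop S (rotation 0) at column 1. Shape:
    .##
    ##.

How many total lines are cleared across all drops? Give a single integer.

Answer: 0

Derivation:
Drop 1: J rot3 at col 3 lands with bottom-row=0; cleared 0 line(s) (total 0); column heights now [0 0 0 1 3], max=3
Drop 2: L rot2 at col 0 lands with bottom-row=0; cleared 0 line(s) (total 0); column heights now [2 2 2 1 3], max=3
Drop 3: O rot3 at col 3 lands with bottom-row=3; cleared 0 line(s) (total 0); column heights now [2 2 2 5 5], max=5
Drop 4: Z rot3 at col 0 lands with bottom-row=2; cleared 0 line(s) (total 0); column heights now [4 5 2 5 5], max=5
Drop 5: I rot1 at col 1 lands with bottom-row=5; cleared 0 line(s) (total 0); column heights now [4 9 2 5 5], max=9
Drop 6: L rot1 at col 3 lands with bottom-row=5; cleared 0 line(s) (total 0); column heights now [4 9 2 8 6], max=9
Drop 7: S rot0 at col 1 lands with bottom-row=9; cleared 0 line(s) (total 0); column heights now [4 10 11 11 6], max=11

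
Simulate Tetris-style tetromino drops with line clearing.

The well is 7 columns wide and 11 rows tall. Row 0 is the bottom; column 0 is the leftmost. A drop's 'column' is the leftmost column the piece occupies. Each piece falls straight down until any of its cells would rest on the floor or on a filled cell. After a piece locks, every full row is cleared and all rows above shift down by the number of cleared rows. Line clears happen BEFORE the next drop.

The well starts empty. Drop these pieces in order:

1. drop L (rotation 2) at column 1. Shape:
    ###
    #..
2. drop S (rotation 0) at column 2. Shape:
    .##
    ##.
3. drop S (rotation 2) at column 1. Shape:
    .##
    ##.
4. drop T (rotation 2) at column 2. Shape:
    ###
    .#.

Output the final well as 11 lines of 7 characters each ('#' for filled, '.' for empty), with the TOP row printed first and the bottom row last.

Drop 1: L rot2 at col 1 lands with bottom-row=0; cleared 0 line(s) (total 0); column heights now [0 2 2 2 0 0 0], max=2
Drop 2: S rot0 at col 2 lands with bottom-row=2; cleared 0 line(s) (total 0); column heights now [0 2 3 4 4 0 0], max=4
Drop 3: S rot2 at col 1 lands with bottom-row=3; cleared 0 line(s) (total 0); column heights now [0 4 5 5 4 0 0], max=5
Drop 4: T rot2 at col 2 lands with bottom-row=5; cleared 0 line(s) (total 0); column heights now [0 4 7 7 7 0 0], max=7

Answer: .......
.......
.......
.......
..###..
...#...
..##...
.####..
..##...
.###...
.#.....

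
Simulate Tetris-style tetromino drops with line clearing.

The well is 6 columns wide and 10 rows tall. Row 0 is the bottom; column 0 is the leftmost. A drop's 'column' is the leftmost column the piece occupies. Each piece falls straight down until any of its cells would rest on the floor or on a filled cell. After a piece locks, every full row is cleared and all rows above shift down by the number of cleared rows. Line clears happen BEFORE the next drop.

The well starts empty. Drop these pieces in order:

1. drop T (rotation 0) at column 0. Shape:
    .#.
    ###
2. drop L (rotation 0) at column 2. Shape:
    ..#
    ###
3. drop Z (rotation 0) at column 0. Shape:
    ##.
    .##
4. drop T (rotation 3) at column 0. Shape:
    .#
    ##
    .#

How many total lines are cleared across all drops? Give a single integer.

Drop 1: T rot0 at col 0 lands with bottom-row=0; cleared 0 line(s) (total 0); column heights now [1 2 1 0 0 0], max=2
Drop 2: L rot0 at col 2 lands with bottom-row=1; cleared 0 line(s) (total 0); column heights now [1 2 2 2 3 0], max=3
Drop 3: Z rot0 at col 0 lands with bottom-row=2; cleared 0 line(s) (total 0); column heights now [4 4 3 2 3 0], max=4
Drop 4: T rot3 at col 0 lands with bottom-row=4; cleared 0 line(s) (total 0); column heights now [6 7 3 2 3 0], max=7

Answer: 0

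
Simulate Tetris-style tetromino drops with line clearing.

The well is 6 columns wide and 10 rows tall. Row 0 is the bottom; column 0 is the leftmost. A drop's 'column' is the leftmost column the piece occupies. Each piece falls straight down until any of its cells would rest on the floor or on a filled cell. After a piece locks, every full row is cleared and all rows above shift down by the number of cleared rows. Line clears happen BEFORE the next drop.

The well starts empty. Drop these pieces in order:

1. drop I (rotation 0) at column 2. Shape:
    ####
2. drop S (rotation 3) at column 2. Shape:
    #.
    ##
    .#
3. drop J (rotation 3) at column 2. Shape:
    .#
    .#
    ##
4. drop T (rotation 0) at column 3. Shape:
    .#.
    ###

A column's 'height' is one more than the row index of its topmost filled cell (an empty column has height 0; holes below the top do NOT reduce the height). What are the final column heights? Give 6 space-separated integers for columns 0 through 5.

Answer: 0 0 5 8 9 8

Derivation:
Drop 1: I rot0 at col 2 lands with bottom-row=0; cleared 0 line(s) (total 0); column heights now [0 0 1 1 1 1], max=1
Drop 2: S rot3 at col 2 lands with bottom-row=1; cleared 0 line(s) (total 0); column heights now [0 0 4 3 1 1], max=4
Drop 3: J rot3 at col 2 lands with bottom-row=4; cleared 0 line(s) (total 0); column heights now [0 0 5 7 1 1], max=7
Drop 4: T rot0 at col 3 lands with bottom-row=7; cleared 0 line(s) (total 0); column heights now [0 0 5 8 9 8], max=9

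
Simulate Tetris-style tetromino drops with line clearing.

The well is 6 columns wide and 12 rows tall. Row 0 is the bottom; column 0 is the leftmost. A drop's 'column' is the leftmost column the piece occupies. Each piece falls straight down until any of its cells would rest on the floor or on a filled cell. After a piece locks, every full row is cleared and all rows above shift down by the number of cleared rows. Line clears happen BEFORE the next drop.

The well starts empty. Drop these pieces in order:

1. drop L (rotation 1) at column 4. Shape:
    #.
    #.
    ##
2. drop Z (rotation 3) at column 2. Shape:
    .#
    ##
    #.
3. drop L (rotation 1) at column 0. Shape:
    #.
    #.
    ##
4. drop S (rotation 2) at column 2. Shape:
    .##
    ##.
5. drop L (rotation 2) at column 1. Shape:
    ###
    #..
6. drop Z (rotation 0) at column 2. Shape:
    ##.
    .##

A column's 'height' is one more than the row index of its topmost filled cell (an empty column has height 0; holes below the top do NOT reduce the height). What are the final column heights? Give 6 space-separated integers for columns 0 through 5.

Answer: 3 6 8 8 7 1

Derivation:
Drop 1: L rot1 at col 4 lands with bottom-row=0; cleared 0 line(s) (total 0); column heights now [0 0 0 0 3 1], max=3
Drop 2: Z rot3 at col 2 lands with bottom-row=0; cleared 0 line(s) (total 0); column heights now [0 0 2 3 3 1], max=3
Drop 3: L rot1 at col 0 lands with bottom-row=0; cleared 0 line(s) (total 0); column heights now [3 1 2 3 3 1], max=3
Drop 4: S rot2 at col 2 lands with bottom-row=3; cleared 0 line(s) (total 0); column heights now [3 1 4 5 5 1], max=5
Drop 5: L rot2 at col 1 lands with bottom-row=4; cleared 0 line(s) (total 0); column heights now [3 6 6 6 5 1], max=6
Drop 6: Z rot0 at col 2 lands with bottom-row=6; cleared 0 line(s) (total 0); column heights now [3 6 8 8 7 1], max=8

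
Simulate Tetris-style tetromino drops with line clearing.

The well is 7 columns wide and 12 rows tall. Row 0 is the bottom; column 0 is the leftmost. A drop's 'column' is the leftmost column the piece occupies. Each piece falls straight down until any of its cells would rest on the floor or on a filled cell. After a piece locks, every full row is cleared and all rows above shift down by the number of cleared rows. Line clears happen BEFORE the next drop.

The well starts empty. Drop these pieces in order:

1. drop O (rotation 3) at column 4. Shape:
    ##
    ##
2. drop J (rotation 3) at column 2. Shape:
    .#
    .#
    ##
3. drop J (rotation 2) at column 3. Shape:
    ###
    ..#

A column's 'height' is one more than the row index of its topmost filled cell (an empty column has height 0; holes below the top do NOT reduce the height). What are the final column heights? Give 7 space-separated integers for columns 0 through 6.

Answer: 0 0 1 4 4 4 0

Derivation:
Drop 1: O rot3 at col 4 lands with bottom-row=0; cleared 0 line(s) (total 0); column heights now [0 0 0 0 2 2 0], max=2
Drop 2: J rot3 at col 2 lands with bottom-row=0; cleared 0 line(s) (total 0); column heights now [0 0 1 3 2 2 0], max=3
Drop 3: J rot2 at col 3 lands with bottom-row=2; cleared 0 line(s) (total 0); column heights now [0 0 1 4 4 4 0], max=4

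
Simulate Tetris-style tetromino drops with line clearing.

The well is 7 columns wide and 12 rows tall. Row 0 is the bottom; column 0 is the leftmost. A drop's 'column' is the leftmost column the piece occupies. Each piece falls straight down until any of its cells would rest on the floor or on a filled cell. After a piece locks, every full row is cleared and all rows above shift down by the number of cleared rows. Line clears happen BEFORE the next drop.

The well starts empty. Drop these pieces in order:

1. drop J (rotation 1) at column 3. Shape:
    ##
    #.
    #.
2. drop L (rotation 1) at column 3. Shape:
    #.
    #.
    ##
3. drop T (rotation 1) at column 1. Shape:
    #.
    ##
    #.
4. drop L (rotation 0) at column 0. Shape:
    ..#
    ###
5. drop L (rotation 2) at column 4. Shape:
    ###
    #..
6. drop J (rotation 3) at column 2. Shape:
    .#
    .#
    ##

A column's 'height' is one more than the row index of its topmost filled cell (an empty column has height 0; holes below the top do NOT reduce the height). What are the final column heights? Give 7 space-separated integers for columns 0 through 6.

Drop 1: J rot1 at col 3 lands with bottom-row=0; cleared 0 line(s) (total 0); column heights now [0 0 0 3 3 0 0], max=3
Drop 2: L rot1 at col 3 lands with bottom-row=3; cleared 0 line(s) (total 0); column heights now [0 0 0 6 4 0 0], max=6
Drop 3: T rot1 at col 1 lands with bottom-row=0; cleared 0 line(s) (total 0); column heights now [0 3 2 6 4 0 0], max=6
Drop 4: L rot0 at col 0 lands with bottom-row=3; cleared 0 line(s) (total 0); column heights now [4 4 5 6 4 0 0], max=6
Drop 5: L rot2 at col 4 lands with bottom-row=4; cleared 0 line(s) (total 0); column heights now [4 4 5 6 6 6 6], max=6
Drop 6: J rot3 at col 2 lands with bottom-row=6; cleared 0 line(s) (total 0); column heights now [4 4 7 9 6 6 6], max=9

Answer: 4 4 7 9 6 6 6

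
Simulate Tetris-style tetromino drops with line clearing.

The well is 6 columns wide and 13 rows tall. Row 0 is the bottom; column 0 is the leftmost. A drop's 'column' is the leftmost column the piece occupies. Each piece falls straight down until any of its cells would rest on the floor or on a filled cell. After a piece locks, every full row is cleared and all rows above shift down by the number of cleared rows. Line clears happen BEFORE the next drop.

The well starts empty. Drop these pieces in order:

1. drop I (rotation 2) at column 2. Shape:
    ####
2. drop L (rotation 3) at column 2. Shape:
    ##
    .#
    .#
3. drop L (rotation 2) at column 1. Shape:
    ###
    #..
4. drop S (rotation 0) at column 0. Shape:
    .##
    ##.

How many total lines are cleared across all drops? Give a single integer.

Drop 1: I rot2 at col 2 lands with bottom-row=0; cleared 0 line(s) (total 0); column heights now [0 0 1 1 1 1], max=1
Drop 2: L rot3 at col 2 lands with bottom-row=1; cleared 0 line(s) (total 0); column heights now [0 0 4 4 1 1], max=4
Drop 3: L rot2 at col 1 lands with bottom-row=3; cleared 0 line(s) (total 0); column heights now [0 5 5 5 1 1], max=5
Drop 4: S rot0 at col 0 lands with bottom-row=5; cleared 0 line(s) (total 0); column heights now [6 7 7 5 1 1], max=7

Answer: 0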